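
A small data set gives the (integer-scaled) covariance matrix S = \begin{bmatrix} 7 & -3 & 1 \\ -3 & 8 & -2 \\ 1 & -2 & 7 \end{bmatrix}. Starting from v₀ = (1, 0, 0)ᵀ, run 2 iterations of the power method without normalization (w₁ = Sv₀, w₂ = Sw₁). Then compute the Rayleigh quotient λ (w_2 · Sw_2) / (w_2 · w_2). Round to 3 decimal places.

λ ≈ 11.100

w1 = Sv₀ = (7·1 + (-3)·0 + 1·0; (-3)·1 + 8·0 + (-2)·0; 1·1 + (-2)·0 + 7·0) = (7, -3, 1)
w2 = Sw1 = (7·7 + (-3)·(-3) + 1·1; (-3)·7 + 8·(-3) + (-2)·1; 1·7 + (-2)·(-3) + 7·1) = (59, -47, 20)
Sw2 = (574, -593, 293)
w2·Sw2 = 59·574 + (-47)·(-593) + 20·293 = 67597; w2·w2 = 59·59 + (-47)·(-47) + 20·20 = 6090
λ ≈ 67597/6090 = 11.100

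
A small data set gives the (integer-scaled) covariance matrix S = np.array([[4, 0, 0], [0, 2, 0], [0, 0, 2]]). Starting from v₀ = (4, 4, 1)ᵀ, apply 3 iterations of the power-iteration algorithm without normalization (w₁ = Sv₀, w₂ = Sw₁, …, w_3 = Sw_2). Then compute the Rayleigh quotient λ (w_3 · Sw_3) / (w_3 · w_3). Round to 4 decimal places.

3.9673

w1 = Sv₀ = (16, 8, 2)
w2 = Sw1 = (64, 16, 4)
w3 = Sw2 = (256, 32, 8)
Sw3 = (1024, 64, 16)
w3·Sw3 = 256·1024 + 32·64 + 8·16 = 264320; w3·w3 = 256·256 + 32·32 + 8·8 = 66624
λ ≈ 264320/66624 = 3.9673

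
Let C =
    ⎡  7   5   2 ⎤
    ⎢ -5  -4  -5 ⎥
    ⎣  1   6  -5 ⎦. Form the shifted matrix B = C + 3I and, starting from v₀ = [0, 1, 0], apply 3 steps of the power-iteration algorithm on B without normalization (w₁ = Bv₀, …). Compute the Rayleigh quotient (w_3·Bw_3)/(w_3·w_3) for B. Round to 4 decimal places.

μ ≈ 2.7935

B = C + 3I has rows (10, 5, 2); (-5, -1, -5); (1, 6, -2)
w1 = Bv₀ = (10·0 + 5·1 + 2·0; (-5)·0 + (-1)·1 + (-5)·0; 1·0 + 6·1 + (-2)·0) = (5, -1, 6)
w2 = Bw1 = (10·5 + 5·(-1) + 2·6; (-5)·5 + (-1)·(-1) + (-5)·6; 1·5 + 6·(-1) + (-2)·6) = (57, -54, -13)
w3 = Bw2 = (274, -166, -241)
Bw3 = (1428, 1, -240)
w3·Bw3 = 448946; w3·w3 = 160713; μ ≈ 448946/160713 = 2.7935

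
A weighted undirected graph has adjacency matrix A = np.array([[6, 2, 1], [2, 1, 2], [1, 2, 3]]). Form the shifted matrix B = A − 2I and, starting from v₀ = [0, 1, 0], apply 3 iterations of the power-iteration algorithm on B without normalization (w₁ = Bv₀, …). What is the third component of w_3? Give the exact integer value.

B = A − 2I has rows (4, 2, 1); (2, -1, 2); (1, 2, 1)
w1 = Bv₀ = (2, -1, 2)
w2 = Bw1 = (8, 9, 2)
w3 = Bw2 = (52, 11, 28)
Requested component of w3: 28

28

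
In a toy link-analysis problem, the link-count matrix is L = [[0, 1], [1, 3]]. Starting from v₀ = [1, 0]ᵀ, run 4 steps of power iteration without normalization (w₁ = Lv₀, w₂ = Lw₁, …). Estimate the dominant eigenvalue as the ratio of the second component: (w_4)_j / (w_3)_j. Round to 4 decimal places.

w1 = Lv₀ = (0, 1)
w2 = Lw1 = (1, 3)
w3 = Lw2 = (3, 10)
w4 = Lw3 = (10, 33)
Ratio at component: 33 / 10 = 3.3000

λ ≈ 3.3000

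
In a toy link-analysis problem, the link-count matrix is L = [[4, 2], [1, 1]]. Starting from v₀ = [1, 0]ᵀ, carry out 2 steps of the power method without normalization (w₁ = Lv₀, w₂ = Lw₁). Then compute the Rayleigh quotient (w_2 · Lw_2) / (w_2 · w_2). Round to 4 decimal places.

λ ≈ 4.5587

w1 = Lv₀ = (4, 1)
w2 = Lw1 = (18, 5)
Lw2 = (82, 23)
w2·Lw2 = 18·82 + 5·23 = 1591; w2·w2 = 18·18 + 5·5 = 349
λ ≈ 1591/349 = 4.5587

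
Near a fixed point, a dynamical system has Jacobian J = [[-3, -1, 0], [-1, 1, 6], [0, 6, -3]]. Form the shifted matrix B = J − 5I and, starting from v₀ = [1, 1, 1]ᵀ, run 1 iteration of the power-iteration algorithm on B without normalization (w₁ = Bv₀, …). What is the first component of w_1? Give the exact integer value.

B = J − 5I has rows (-8, -1, 0); (-1, -4, 6); (0, 6, -8)
w1 = Bv₀ = ((-8)·1 + (-1)·1 + 0·1; (-1)·1 + (-4)·1 + 6·1; 0·1 + 6·1 + (-8)·1) = (-9, 1, -2)
Requested component of w1: -9

-9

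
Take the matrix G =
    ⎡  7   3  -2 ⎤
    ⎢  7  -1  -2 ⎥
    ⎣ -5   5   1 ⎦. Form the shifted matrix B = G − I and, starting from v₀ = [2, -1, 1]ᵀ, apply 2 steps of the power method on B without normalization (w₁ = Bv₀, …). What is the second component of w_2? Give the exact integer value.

51

B = G − I has rows (6, 3, -2); (7, -2, -2); (-5, 5, 0)
w1 = Bv₀ = (6·2 + 3·(-1) + (-2)·1; 7·2 + (-2)·(-1) + (-2)·1; (-5)·2 + 5·(-1) + 0·1) = (7, 14, -15)
w2 = Bw1 = (6·7 + 3·14 + (-2)·(-15); 7·7 + (-2)·14 + (-2)·(-15); (-5)·7 + 5·14 + 0·(-15)) = (114, 51, 35)
Requested component of w2: 51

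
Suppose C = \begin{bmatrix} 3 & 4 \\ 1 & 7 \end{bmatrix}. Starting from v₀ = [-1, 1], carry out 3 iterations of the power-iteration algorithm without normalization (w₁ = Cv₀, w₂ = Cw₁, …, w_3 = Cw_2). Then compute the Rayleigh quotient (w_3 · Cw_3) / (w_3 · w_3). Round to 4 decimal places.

w1 = Cv₀ = (1, 6)
w2 = Cw1 = (27, 43)
w3 = Cw2 = (253, 328)
Cw3 = (2071, 2549)
w3·Cw3 = 253·2071 + 328·2549 = 1360035; w3·w3 = 253·253 + 328·328 = 171593
λ ≈ 1360035/171593 = 7.9259

7.9259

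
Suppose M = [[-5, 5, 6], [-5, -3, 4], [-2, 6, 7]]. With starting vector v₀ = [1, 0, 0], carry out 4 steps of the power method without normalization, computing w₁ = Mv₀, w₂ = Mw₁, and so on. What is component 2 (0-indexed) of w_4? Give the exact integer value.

-1218

w1 = Mv₀ = ((-5)·1 + 5·0 + 6·0; (-5)·1 + (-3)·0 + 4·0; (-2)·1 + 6·0 + 7·0) = (-5, -5, -2)
w2 = Mw1 = ((-5)·(-5) + 5·(-5) + 6·(-2); (-5)·(-5) + (-3)·(-5) + 4·(-2); (-2)·(-5) + 6·(-5) + 7·(-2)) = (-12, 32, -34)
w3 = Mw2 = (16, -172, -22)
w4 = Mw3 = (-1072, 348, -1218)
The requested component of w4 is -1218.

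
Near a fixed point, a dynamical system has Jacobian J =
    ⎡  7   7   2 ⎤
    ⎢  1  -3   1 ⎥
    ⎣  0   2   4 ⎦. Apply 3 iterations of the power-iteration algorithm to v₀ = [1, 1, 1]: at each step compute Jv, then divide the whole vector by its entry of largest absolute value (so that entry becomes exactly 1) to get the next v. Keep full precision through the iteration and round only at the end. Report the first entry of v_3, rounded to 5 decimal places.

Jv0 = (16.000000, -1.000000, 6.000000); divide by 16.000000 → v1 = (1.000000, -0.062500, 0.375000)
Jv1 = (7.312500, 1.562500, 1.375000); divide by 7.312500 → v2 = (1.000000, 0.213675, 0.188034)
Jv2 = (8.871795, 0.547009, 1.179487); divide by 8.871795 → v3 = (1.000000, 0.061657, 0.132948)
Requested entry of v3: 1038/1038 = 1.00000

1.00000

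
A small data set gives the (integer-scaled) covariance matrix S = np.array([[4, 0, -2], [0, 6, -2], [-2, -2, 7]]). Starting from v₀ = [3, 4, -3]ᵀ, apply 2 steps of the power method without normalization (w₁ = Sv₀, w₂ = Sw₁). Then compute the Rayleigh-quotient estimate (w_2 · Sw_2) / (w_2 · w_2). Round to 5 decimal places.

w1 = Sv₀ = (4·3 + 0·4 + (-2)·(-3); 0·3 + 6·4 + (-2)·(-3); (-2)·3 + (-2)·4 + 7·(-3)) = (18, 30, -35)
w2 = Sw1 = (4·18 + 0·30 + (-2)·(-35); 0·18 + 6·30 + (-2)·(-35); (-2)·18 + (-2)·30 + 7·(-35)) = (142, 250, -341)
Sw2 = (1250, 2182, -3171)
w2·Sw2 = 142·1250 + 250·2182 + (-341)·(-3171) = 1804311; w2·w2 = 142·142 + 250·250 + (-341)·(-341) = 198945
λ ≈ 1804311/198945 = 9.06940

λ ≈ 9.06940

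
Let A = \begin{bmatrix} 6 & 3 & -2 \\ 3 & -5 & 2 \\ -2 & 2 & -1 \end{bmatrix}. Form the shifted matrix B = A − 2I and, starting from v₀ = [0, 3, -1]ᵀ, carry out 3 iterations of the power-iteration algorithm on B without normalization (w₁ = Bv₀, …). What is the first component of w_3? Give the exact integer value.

654

B = A − 2I has rows (4, 3, -2); (3, -7, 2); (-2, 2, -3)
w1 = Bv₀ = (4·0 + 3·3 + (-2)·(-1); 3·0 + (-7)·3 + 2·(-1); (-2)·0 + 2·3 + (-3)·(-1)) = (11, -23, 9)
w2 = Bw1 = (4·11 + 3·(-23) + (-2)·9; 3·11 + (-7)·(-23) + 2·9; (-2)·11 + 2·(-23) + (-3)·9) = (-43, 212, -95)
w3 = Bw2 = (654, -1803, 795)
Requested component of w3: 654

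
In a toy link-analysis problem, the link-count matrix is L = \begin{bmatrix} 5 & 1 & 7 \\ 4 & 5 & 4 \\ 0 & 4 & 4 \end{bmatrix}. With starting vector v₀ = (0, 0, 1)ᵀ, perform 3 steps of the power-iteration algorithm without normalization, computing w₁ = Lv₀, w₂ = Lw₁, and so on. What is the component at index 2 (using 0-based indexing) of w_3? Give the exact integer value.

w1 = Lv₀ = (5·0 + 1·0 + 7·1; 4·0 + 5·0 + 4·1; 0·0 + 4·0 + 4·1) = (7, 4, 4)
w2 = Lw1 = (5·7 + 1·4 + 7·4; 4·7 + 5·4 + 4·4; 0·7 + 4·4 + 4·4) = (67, 64, 32)
w3 = Lw2 = (623, 716, 384)
The requested component of w3 is 384.

384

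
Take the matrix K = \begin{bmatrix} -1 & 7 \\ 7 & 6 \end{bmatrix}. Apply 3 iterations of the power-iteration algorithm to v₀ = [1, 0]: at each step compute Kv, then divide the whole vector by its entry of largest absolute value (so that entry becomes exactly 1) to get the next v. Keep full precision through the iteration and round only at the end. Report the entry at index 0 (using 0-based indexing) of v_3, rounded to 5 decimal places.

Kv0 = (-1.000000, 7.000000); divide by 7.000000 → v1 = (-0.142857, 1.000000)
Kv1 = (7.142857, 5.000000); divide by 7.142857 → v2 = (1.000000, 0.700000)
Kv2 = (3.900000, 11.200000); divide by 11.200000 → v3 = (0.348214, 1.000000)
Requested entry of v3: 195/560 = 0.34821

0.34821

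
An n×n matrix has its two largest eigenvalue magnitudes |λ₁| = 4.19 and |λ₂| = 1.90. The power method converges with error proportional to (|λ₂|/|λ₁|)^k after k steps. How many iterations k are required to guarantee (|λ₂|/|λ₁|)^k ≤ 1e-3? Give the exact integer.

9

|λ₂/λ₁| = 1.90/4.19 = 0.45346
Need k ≥ ln(1e-3) / ln(0.45346) = -6.9078 / -0.7908 ≈ 8.735
Smallest integer k satisfying the bound: 9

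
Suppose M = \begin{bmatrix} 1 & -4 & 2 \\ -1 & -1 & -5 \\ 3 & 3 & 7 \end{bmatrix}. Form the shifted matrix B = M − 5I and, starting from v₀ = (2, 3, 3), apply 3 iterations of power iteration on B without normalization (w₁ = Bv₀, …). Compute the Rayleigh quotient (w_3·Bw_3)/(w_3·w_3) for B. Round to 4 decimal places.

μ ≈ -5.5888

B = M − 5I has rows (-4, -4, 2); (-1, -6, -5); (3, 3, 2)
w1 = Bv₀ = ((-4)·2 + (-4)·3 + 2·3; (-1)·2 + (-6)·3 + (-5)·3; 3·2 + 3·3 + 2·3) = (-14, -35, 21)
w2 = Bw1 = ((-4)·(-14) + (-4)·(-35) + 2·21; (-1)·(-14) + (-6)·(-35) + (-5)·21; 3·(-14) + 3·(-35) + 2·21) = (238, 119, -105)
w3 = Bw2 = (-1638, -427, 861)
Bw3 = (9982, -105, -4473)
w3·Bw3 = -20156934; w3·w3 = 3606694; μ ≈ -20156934/3606694 = -5.5888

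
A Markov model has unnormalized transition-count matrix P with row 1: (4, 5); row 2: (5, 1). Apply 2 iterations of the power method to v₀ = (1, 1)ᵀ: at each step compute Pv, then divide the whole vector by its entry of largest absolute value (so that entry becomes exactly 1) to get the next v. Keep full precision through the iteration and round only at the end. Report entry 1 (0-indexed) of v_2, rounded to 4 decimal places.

Pv0 = (9.00000, 6.00000); divide by 9.00000 → v1 = (1.00000, 0.66667)
Pv1 = (7.33333, 5.66667); divide by 7.33333 → v2 = (1.00000, 0.77273)
Requested entry of v2: 51/66 = 0.7727

0.7727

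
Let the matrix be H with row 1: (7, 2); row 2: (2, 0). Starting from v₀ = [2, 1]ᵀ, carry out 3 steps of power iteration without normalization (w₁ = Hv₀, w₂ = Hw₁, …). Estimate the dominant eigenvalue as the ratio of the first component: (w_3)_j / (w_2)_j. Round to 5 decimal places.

w1 = Hv₀ = (16, 4)
w2 = Hw1 = (120, 32)
w3 = Hw2 = (904, 240)
Ratio at component: 904 / 120 = 7.53333

λ ≈ 7.53333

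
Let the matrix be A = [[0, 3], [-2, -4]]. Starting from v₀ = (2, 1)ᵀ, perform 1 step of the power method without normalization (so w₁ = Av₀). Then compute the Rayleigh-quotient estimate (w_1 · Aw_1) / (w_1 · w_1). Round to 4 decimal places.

w1 = Av₀ = (0·2 + 3·1; (-2)·2 + (-4)·1) = (3, -8)
Aw1 = (-24, 26)
w1·Aw1 = 3·(-24) + (-8)·26 = -280; w1·w1 = 3·3 + (-8)·(-8) = 73
λ ≈ -280/73 = -3.8356

-3.8356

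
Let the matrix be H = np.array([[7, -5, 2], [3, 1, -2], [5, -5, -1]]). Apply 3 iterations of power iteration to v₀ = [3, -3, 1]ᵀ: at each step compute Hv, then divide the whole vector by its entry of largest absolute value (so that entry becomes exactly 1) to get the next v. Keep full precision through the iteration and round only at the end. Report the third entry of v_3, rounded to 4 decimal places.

0.5114

Hv0 = (38.00000, 4.00000, 29.00000); divide by 38.00000 → v1 = (1.00000, 0.10526, 0.76316)
Hv1 = (8.00000, 1.57895, 3.71053); divide by 8.00000 → v2 = (1.00000, 0.19737, 0.46382)
Hv2 = (6.94079, 2.26974, 3.54934); divide by 6.94079 → v3 = (1.00000, 0.32701, 0.51137)
Requested entry of v3: 1079/2110 = 0.5114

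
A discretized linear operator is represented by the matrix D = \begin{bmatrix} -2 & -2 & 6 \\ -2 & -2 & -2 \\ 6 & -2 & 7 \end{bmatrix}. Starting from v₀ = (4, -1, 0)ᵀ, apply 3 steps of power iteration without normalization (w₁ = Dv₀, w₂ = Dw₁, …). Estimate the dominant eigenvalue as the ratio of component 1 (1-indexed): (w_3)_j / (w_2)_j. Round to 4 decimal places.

w1 = Dv₀ = (-6, -6, 26)
w2 = Dw1 = (180, -28, 158)
w3 = Dw2 = (644, -620, 2242)
Ratio at component: 644 / 180 = 3.5778

3.5778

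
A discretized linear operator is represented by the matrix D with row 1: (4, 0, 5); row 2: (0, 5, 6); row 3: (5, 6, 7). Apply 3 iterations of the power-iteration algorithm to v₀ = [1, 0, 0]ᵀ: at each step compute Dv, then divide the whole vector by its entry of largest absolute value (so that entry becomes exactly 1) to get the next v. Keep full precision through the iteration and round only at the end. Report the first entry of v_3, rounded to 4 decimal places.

0.5701

Dv0 = (4.00000, 0.00000, 5.00000); divide by 5.00000 → v1 = (0.80000, 0.00000, 1.00000)
Dv1 = (8.20000, 6.00000, 11.00000); divide by 11.00000 → v2 = (0.74545, 0.54545, 1.00000)
Dv2 = (7.98182, 8.72727, 14.00000); divide by 14.00000 → v3 = (0.57013, 0.62338, 1.00000)
Requested entry of v3: 439/770 = 0.5701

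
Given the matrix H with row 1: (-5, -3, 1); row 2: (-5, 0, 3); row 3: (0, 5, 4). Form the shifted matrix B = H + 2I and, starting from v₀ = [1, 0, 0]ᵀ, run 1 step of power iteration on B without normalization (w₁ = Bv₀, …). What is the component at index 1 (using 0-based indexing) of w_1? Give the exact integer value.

-5

B = H + 2I has rows (-3, -3, 1); (-5, 2, 3); (0, 5, 6)
w1 = Bv₀ = (-3, -5, 0)
Requested component of w1: -5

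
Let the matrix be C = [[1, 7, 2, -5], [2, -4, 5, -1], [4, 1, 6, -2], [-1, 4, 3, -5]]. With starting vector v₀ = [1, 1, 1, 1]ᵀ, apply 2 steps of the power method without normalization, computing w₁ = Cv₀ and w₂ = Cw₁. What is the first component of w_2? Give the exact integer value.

32

w1 = Cv₀ = (1·1 + 7·1 + 2·1 + (-5)·1; 2·1 + (-4)·1 + 5·1 + (-1)·1; 4·1 + 1·1 + 6·1 + (-2)·1; (-1)·1 + 4·1 + 3·1 + (-5)·1) = (5, 2, 9, 1)
w2 = Cw1 = (1·5 + 7·2 + 2·9 + (-5)·1; 2·5 + (-4)·2 + 5·9 + (-1)·1; 4·5 + 1·2 + 6·9 + (-2)·1; (-1)·5 + 4·2 + 3·9 + (-5)·1) = (32, 46, 74, 25)
The requested component of w2 is 32.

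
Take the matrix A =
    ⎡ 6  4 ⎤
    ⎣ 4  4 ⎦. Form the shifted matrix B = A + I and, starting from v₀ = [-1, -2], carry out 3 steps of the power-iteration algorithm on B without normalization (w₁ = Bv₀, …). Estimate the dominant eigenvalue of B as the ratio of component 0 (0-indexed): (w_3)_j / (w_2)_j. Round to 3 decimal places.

10.230

B = A + I has rows (7, 4); (4, 5)
w1 = Bv₀ = (-15, -14)
w2 = Bw1 = (-161, -130)
w3 = Bw2 = (-1647, -1294)
Ratio: -1647/-161 = 10.230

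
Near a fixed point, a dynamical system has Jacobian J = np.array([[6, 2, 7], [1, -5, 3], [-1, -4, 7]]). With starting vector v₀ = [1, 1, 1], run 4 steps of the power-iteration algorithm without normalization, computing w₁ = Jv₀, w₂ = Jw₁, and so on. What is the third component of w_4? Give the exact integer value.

w1 = Jv₀ = (15, -1, 2)
w2 = Jw1 = (102, 26, 3)
w3 = Jw2 = (685, -19, -185)
w4 = Jw3 = (2777, 225, -1904)
The requested component of w4 is -1904.

-1904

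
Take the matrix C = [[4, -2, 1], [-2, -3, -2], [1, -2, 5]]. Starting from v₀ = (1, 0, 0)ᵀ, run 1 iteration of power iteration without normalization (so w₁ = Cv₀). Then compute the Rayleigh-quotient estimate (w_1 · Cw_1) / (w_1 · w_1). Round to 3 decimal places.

w1 = Cv₀ = (4, -2, 1)
Cw1 = (21, -4, 13)
w1·Cw1 = 4·21 + (-2)·(-4) + 1·13 = 105; w1·w1 = 4·4 + (-2)·(-2) + 1·1 = 21
λ ≈ 105/21 = 5.000

λ ≈ 5.000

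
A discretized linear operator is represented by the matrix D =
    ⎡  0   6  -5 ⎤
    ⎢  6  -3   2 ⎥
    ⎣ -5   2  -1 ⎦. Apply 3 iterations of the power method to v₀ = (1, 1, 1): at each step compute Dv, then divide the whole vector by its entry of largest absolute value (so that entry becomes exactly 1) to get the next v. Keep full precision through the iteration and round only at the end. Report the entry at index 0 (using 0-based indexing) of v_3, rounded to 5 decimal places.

Dv0 = (1.000000, 5.000000, -4.000000); divide by 5.000000 → v1 = (0.200000, 1.000000, -0.800000)
Dv1 = (10.000000, -3.400000, 1.800000); divide by 10.000000 → v2 = (1.000000, -0.340000, 0.180000)
Dv2 = (-2.940000, 7.380000, -5.860000); divide by 7.380000 → v3 = (-0.398374, 1.000000, -0.794038)
Requested entry of v3: -147/369 = -0.39837

-0.39837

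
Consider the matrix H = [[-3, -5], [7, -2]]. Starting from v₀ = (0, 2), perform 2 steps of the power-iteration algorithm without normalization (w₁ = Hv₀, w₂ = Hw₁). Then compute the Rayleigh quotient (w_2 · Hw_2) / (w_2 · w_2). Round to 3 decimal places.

-3.371

w1 = Hv₀ = ((-3)·0 + (-5)·2; 7·0 + (-2)·2) = (-10, -4)
w2 = Hw1 = ((-3)·(-10) + (-5)·(-4); 7·(-10) + (-2)·(-4)) = (50, -62)
Hw2 = (160, 474)
w2·Hw2 = 50·160 + (-62)·474 = -21388; w2·w2 = 50·50 + (-62)·(-62) = 6344
λ ≈ -21388/6344 = -3.371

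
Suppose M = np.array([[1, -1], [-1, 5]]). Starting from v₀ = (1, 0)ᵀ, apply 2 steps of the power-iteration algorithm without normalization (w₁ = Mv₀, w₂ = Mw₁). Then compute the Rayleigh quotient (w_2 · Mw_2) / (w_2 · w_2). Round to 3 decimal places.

w1 = Mv₀ = (1, -1)
w2 = Mw1 = (2, -6)
Mw2 = (8, -32)
w2·Mw2 = 2·8 + (-6)·(-32) = 208; w2·w2 = 2·2 + (-6)·(-6) = 40
λ ≈ 208/40 = 5.200

λ ≈ 5.200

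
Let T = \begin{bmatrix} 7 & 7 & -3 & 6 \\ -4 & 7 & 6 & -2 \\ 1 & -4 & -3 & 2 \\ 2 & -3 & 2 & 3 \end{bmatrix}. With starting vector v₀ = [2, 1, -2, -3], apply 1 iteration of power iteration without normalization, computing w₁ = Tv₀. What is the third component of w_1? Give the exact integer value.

w1 = Tv₀ = (9, -7, -2, -12)
The requested component of w1 is -2.

-2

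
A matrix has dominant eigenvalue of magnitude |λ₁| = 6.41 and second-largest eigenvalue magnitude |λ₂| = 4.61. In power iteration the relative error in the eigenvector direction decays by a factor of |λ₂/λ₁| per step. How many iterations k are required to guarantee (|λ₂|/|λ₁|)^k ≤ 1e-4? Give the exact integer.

28

|λ₂/λ₁| = 4.61/6.41 = 0.71919
Need k ≥ ln(1e-4) / ln(0.71919) = -9.2103 / -0.3296 ≈ 27.941
Smallest integer k satisfying the bound: 28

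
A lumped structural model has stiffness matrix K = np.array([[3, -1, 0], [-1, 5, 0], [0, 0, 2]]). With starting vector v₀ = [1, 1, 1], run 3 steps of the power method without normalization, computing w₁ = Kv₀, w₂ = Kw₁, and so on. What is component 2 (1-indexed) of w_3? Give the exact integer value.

w1 = Kv₀ = (3·1 + (-1)·1 + 0·1; (-1)·1 + 5·1 + 0·1; 0·1 + 0·1 + 2·1) = (2, 4, 2)
w2 = Kw1 = (3·2 + (-1)·4 + 0·2; (-1)·2 + 5·4 + 0·2; 0·2 + 0·4 + 2·2) = (2, 18, 4)
w3 = Kw2 = (-12, 88, 8)
The requested component of w3 is 88.

88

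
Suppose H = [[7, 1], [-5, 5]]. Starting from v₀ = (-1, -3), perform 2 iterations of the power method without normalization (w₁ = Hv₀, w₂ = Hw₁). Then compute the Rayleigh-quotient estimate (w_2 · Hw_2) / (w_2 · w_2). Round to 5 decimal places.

w1 = Hv₀ = (7·(-1) + 1·(-3); (-5)·(-1) + 5·(-3)) = (-10, -10)
w2 = Hw1 = (7·(-10) + 1·(-10); (-5)·(-10) + 5·(-10)) = (-80, 0)
Hw2 = (-560, 400)
w2·Hw2 = (-80)·(-560) + 0·400 = 44800; w2·w2 = (-80)·(-80) + 0·0 = 6400
λ ≈ 44800/6400 = 7.00000

λ ≈ 7.00000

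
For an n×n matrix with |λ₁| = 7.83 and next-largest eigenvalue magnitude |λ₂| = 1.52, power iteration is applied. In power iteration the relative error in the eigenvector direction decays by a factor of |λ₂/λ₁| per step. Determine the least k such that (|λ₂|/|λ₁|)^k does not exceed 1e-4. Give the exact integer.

|λ₂/λ₁| = 1.52/7.83 = 0.19413
Need k ≥ ln(1e-4) / ln(0.19413) = -9.2103 / -1.6393 ≈ 5.619
Smallest integer k satisfying the bound: 6

6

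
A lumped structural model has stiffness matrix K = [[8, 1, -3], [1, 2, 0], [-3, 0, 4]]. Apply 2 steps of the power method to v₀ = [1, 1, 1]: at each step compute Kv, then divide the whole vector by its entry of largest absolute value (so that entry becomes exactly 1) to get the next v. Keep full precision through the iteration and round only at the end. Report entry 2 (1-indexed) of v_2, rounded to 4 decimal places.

0.2500

Kv0 = (6.00000, 3.00000, 1.00000); divide by 6.00000 → v1 = (1.00000, 0.50000, 0.16667)
Kv1 = (8.00000, 2.00000, -2.33333); divide by 8.00000 → v2 = (1.00000, 0.25000, -0.29167)
Requested entry of v2: 12/48 = 0.2500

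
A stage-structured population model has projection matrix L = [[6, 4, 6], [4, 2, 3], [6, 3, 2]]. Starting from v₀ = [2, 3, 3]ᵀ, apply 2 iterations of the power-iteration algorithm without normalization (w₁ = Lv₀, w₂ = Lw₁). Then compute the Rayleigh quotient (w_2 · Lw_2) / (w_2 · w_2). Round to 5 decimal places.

λ ≈ 12.66612

w1 = Lv₀ = (42, 23, 27)
w2 = Lw1 = (506, 295, 375)
Lw2 = (6466, 3739, 4671)
w2·Lw2 = 506·6466 + 295·3739 + 375·4671 = 6126426; w2·w2 = 506·506 + 295·295 + 375·375 = 483686
λ ≈ 6126426/483686 = 12.66612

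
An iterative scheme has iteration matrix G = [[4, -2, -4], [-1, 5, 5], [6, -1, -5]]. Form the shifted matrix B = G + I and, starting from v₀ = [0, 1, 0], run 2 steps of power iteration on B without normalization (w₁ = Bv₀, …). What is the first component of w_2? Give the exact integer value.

-18

B = G + I has rows (5, -2, -4); (-1, 6, 5); (6, -1, -4)
w1 = Bv₀ = (5·0 + (-2)·1 + (-4)·0; (-1)·0 + 6·1 + 5·0; 6·0 + (-1)·1 + (-4)·0) = (-2, 6, -1)
w2 = Bw1 = (5·(-2) + (-2)·6 + (-4)·(-1); (-1)·(-2) + 6·6 + 5·(-1); 6·(-2) + (-1)·6 + (-4)·(-1)) = (-18, 33, -14)
Requested component of w2: -18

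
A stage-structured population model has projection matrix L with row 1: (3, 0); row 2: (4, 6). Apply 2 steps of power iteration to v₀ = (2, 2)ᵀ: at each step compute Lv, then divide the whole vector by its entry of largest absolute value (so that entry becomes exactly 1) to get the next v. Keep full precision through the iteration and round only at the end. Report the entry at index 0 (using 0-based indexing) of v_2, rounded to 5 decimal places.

Lv0 = (6.000000, 20.000000); divide by 20.000000 → v1 = (0.300000, 1.000000)
Lv1 = (0.900000, 7.200000); divide by 7.200000 → v2 = (0.125000, 1.000000)
Requested entry of v2: 18/144 = 0.12500

0.12500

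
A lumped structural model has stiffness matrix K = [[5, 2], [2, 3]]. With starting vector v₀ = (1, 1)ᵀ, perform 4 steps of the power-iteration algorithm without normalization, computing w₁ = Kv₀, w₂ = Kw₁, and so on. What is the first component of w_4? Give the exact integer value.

1769

w1 = Kv₀ = (7, 5)
w2 = Kw1 = (45, 29)
w3 = Kw2 = (283, 177)
w4 = Kw3 = (1769, 1097)
The requested component of w4 is 1769.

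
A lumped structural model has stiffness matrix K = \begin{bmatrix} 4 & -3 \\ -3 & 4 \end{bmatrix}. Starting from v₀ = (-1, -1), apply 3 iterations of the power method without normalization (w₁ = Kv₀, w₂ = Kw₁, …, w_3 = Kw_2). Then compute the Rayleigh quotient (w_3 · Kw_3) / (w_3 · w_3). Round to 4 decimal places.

λ ≈ 1.0000

w1 = Kv₀ = (-1, -1)
w2 = Kw1 = (-1, -1)
w3 = Kw2 = (-1, -1)
Kw3 = (-1, -1)
w3·Kw3 = (-1)·(-1) + (-1)·(-1) = 2; w3·w3 = (-1)·(-1) + (-1)·(-1) = 2
λ ≈ 2/2 = 1.0000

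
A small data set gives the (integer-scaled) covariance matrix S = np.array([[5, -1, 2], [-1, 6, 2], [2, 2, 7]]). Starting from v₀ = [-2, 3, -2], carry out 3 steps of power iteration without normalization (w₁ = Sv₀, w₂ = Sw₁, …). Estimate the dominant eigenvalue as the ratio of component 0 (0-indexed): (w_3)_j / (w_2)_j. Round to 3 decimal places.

w1 = Sv₀ = (-17, 16, -12)
w2 = Sw1 = (-125, 89, -86)
w3 = Sw2 = (-886, 487, -674)
Ratio at component: -886 / -125 = 7.088

7.088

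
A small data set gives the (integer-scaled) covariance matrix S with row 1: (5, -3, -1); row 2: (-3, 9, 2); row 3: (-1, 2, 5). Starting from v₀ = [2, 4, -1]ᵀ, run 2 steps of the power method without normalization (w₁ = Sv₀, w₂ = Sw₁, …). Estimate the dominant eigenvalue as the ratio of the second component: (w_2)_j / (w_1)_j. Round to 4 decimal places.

w1 = Sv₀ = (-1, 28, 1)
w2 = Sw1 = (-90, 257, 62)
Ratio at component: 257 / 28 = 9.1786

λ ≈ 9.1786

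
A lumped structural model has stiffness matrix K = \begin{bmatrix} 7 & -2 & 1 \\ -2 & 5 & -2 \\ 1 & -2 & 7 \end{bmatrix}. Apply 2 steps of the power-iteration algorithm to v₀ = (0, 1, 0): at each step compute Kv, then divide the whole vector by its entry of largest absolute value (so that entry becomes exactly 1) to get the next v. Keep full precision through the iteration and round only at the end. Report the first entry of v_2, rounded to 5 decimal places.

Kv0 = (-2.000000, 5.000000, -2.000000); divide by 5.000000 → v1 = (-0.400000, 1.000000, -0.400000)
Kv1 = (-5.200000, 6.600000, -5.200000); divide by 6.600000 → v2 = (-0.787879, 1.000000, -0.787879)
Requested entry of v2: -26/33 = -0.78788

-0.78788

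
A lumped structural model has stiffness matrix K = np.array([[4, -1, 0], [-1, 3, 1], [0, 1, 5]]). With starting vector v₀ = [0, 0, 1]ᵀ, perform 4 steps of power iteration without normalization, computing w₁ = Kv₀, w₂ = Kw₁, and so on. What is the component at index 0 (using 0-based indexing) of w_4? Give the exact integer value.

-99

w1 = Kv₀ = (4·0 + (-1)·0 + 0·1; (-1)·0 + 3·0 + 1·1; 0·0 + 1·0 + 5·1) = (0, 1, 5)
w2 = Kw1 = (4·0 + (-1)·1 + 0·5; (-1)·0 + 3·1 + 1·5; 0·0 + 1·1 + 5·5) = (-1, 8, 26)
w3 = Kw2 = (-12, 51, 138)
w4 = Kw3 = (-99, 303, 741)
The requested component of w4 is -99.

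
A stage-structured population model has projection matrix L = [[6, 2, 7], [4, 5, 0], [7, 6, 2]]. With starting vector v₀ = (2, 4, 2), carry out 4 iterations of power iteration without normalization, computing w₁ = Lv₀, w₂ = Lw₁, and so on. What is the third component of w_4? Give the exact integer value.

w1 = Lv₀ = (6·2 + 2·4 + 7·2; 4·2 + 5·4 + 0·2; 7·2 + 6·4 + 2·2) = (34, 28, 42)
w2 = Lw1 = (6·34 + 2·28 + 7·42; 4·34 + 5·28 + 0·42; 7·34 + 6·28 + 2·42) = (554, 276, 490)
w3 = Lw2 = (7306, 3596, 6514)
w4 = Lw3 = (96626, 47204, 85746)
The requested component of w4 is 85746.

85746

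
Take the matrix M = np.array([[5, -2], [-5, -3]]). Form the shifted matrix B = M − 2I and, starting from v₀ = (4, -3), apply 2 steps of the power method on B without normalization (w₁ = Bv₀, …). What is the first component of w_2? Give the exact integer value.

64

B = M − 2I has rows (3, -2); (-5, -5)
w1 = Bv₀ = (18, -5)
w2 = Bw1 = (64, -65)
Requested component of w2: 64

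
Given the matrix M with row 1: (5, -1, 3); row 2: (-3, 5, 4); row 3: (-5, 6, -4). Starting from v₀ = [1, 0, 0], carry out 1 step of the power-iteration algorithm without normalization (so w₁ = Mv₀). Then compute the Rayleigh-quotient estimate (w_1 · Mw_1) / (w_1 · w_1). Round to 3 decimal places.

w1 = Mv₀ = (5·1 + (-1)·0 + 3·0; (-3)·1 + 5·0 + 4·0; (-5)·1 + 6·0 + (-4)·0) = (5, -3, -5)
Mw1 = (13, -50, -23)
w1·Mw1 = 5·13 + (-3)·(-50) + (-5)·(-23) = 330; w1·w1 = 5·5 + (-3)·(-3) + (-5)·(-5) = 59
λ ≈ 330/59 = 5.593

λ ≈ 5.593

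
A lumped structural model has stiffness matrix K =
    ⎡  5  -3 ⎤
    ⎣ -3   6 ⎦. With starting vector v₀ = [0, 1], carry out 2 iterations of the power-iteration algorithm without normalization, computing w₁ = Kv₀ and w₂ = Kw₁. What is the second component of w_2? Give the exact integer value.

w1 = Kv₀ = (5·0 + (-3)·1; (-3)·0 + 6·1) = (-3, 6)
w2 = Kw1 = (5·(-3) + (-3)·6; (-3)·(-3) + 6·6) = (-33, 45)
The requested component of w2 is 45.

45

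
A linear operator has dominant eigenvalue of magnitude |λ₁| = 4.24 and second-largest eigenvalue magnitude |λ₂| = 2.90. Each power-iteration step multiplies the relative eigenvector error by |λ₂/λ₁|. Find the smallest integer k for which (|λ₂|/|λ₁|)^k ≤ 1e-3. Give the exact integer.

19

|λ₂/λ₁| = 2.90/4.24 = 0.68396
Need k ≥ ln(1e-3) / ln(0.68396) = -6.9078 / -0.3799 ≈ 18.185
Smallest integer k satisfying the bound: 19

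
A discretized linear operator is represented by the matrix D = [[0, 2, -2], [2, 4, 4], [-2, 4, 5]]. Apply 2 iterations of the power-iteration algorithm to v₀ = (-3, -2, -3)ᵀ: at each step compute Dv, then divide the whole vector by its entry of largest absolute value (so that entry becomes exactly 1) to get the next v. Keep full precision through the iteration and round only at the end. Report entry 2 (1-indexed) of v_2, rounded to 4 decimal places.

0.8705

Dv0 = (2.00000, -26.00000, -17.00000); divide by -26.00000 → v1 = (-0.07692, 1.00000, 0.65385)
Dv1 = (0.69231, 6.46154, 7.42308); divide by 7.42308 → v2 = (0.09326, 0.87047, 1.00000)
Requested entry of v2: -168/-193 = 0.8705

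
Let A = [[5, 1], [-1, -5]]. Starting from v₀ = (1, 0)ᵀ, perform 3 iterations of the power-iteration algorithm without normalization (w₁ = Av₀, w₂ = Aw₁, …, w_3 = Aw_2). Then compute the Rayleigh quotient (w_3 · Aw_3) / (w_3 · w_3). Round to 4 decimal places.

w1 = Av₀ = (5·1 + 1·0; (-1)·1 + (-5)·0) = (5, -1)
w2 = Aw1 = (5·5 + 1·(-1); (-1)·5 + (-5)·(-1)) = (24, 0)
w3 = Aw2 = (120, -24)
Aw3 = (576, 0)
w3·Aw3 = 120·576 + (-24)·0 = 69120; w3·w3 = 120·120 + (-24)·(-24) = 14976
λ ≈ 69120/14976 = 4.6154

λ ≈ 4.6154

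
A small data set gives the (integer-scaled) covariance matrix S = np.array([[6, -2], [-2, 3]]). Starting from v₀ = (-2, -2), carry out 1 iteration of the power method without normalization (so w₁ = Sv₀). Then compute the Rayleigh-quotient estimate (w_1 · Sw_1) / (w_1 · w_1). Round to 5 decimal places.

w1 = Sv₀ = (6·(-2) + (-2)·(-2); (-2)·(-2) + 3·(-2)) = (-8, -2)
Sw1 = (-44, 10)
w1·Sw1 = (-8)·(-44) + (-2)·10 = 332; w1·w1 = (-8)·(-8) + (-2)·(-2) = 68
λ ≈ 332/68 = 4.88235

4.88235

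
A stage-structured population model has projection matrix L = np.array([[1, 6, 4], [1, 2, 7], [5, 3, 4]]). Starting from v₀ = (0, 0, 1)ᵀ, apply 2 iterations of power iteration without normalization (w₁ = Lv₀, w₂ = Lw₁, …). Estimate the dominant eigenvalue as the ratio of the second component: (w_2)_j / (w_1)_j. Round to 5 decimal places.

6.57143

w1 = Lv₀ = (4, 7, 4)
w2 = Lw1 = (62, 46, 57)
Ratio at component: 46 / 7 = 6.57143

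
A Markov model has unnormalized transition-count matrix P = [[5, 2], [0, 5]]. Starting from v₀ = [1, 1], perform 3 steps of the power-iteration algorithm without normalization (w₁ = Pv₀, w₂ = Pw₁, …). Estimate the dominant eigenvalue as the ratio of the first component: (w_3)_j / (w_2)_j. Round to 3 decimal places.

6.111

w1 = Pv₀ = (7, 5)
w2 = Pw1 = (45, 25)
w3 = Pw2 = (275, 125)
Ratio at component: 275 / 45 = 6.111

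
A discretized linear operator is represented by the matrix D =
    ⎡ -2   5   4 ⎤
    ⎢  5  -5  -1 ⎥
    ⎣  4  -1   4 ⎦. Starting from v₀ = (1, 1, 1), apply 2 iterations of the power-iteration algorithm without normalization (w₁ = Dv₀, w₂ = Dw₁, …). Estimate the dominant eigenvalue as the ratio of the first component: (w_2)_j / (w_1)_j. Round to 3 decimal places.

w1 = Dv₀ = ((-2)·1 + 5·1 + 4·1; 5·1 + (-5)·1 + (-1)·1; 4·1 + (-1)·1 + 4·1) = (7, -1, 7)
w2 = Dw1 = ((-2)·7 + 5·(-1) + 4·7; 5·7 + (-5)·(-1) + (-1)·7; 4·7 + (-1)·(-1) + 4·7) = (9, 33, 57)
Ratio at component: 9 / 7 = 1.286

λ ≈ 1.286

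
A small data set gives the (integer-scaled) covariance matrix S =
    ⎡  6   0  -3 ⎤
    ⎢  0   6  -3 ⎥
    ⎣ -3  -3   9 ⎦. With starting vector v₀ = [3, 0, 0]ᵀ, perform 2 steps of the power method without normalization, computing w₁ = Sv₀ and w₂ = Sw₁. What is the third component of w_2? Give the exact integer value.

w1 = Sv₀ = (6·3 + 0·0 + (-3)·0; 0·3 + 6·0 + (-3)·0; (-3)·3 + (-3)·0 + 9·0) = (18, 0, -9)
w2 = Sw1 = (6·18 + 0·0 + (-3)·(-9); 0·18 + 6·0 + (-3)·(-9); (-3)·18 + (-3)·0 + 9·(-9)) = (135, 27, -135)
The requested component of w2 is -135.

-135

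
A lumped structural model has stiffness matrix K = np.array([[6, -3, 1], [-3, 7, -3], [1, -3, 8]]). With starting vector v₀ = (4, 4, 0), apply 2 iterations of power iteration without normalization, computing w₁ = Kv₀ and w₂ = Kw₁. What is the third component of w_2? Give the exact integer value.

w1 = Kv₀ = (12, 16, -8)
w2 = Kw1 = (16, 100, -100)
The requested component of w2 is -100.

-100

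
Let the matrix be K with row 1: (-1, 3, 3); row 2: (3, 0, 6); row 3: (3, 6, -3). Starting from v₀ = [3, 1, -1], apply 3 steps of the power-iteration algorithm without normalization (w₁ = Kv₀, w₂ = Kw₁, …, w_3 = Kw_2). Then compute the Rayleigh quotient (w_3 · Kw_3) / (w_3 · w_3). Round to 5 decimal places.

w1 = Kv₀ = (-3, 3, 18)
w2 = Kw1 = (66, 99, -45)
w3 = Kw2 = (96, -72, 927)
Kw3 = (2469, 5850, -2925)
w3·Kw3 = 96·2469 + (-72)·5850 + 927·(-2925) = -2895651; w3·w3 = 96·96 + (-72)·(-72) + 927·927 = 873729
λ ≈ -2895651/873729 = -3.31413

λ ≈ -3.31413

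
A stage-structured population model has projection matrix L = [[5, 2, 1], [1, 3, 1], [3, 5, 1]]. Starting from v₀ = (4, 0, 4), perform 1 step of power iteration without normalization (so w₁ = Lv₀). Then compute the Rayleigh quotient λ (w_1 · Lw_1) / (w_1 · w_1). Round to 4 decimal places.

w1 = Lv₀ = (24, 8, 16)
Lw1 = (152, 64, 128)
w1·Lw1 = 24·152 + 8·64 + 16·128 = 6208; w1·w1 = 24·24 + 8·8 + 16·16 = 896
λ ≈ 6208/896 = 6.9286

λ ≈ 6.9286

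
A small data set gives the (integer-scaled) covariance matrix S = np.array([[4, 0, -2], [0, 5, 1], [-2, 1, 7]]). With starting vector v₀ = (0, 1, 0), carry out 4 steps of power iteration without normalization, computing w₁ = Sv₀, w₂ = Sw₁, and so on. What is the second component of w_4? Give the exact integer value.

824

w1 = Sv₀ = (4·0 + 0·1 + (-2)·0; 0·0 + 5·1 + 1·0; (-2)·0 + 1·1 + 7·0) = (0, 5, 1)
w2 = Sw1 = (4·0 + 0·5 + (-2)·1; 0·0 + 5·5 + 1·1; (-2)·0 + 1·5 + 7·1) = (-2, 26, 12)
w3 = Sw2 = (-32, 142, 114)
w4 = Sw3 = (-356, 824, 1004)
The requested component of w4 is 824.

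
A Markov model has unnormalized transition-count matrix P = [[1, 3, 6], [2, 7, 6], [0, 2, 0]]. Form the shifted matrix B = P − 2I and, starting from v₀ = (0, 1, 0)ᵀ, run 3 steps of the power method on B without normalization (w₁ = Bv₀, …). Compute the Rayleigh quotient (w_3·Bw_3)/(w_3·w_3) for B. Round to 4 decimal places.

B = P − 2I has rows (-1, 3, 6); (2, 5, 6); (0, 2, -2)
w1 = Bv₀ = ((-1)·0 + 3·1 + 6·0; 2·0 + 5·1 + 6·0; 0·0 + 2·1 + (-2)·0) = (3, 5, 2)
w2 = Bw1 = ((-1)·3 + 3·5 + 6·2; 2·3 + 5·5 + 6·2; 0·3 + 2·5 + (-2)·2) = (24, 43, 6)
w3 = Bw2 = (141, 299, 74)
Bw3 = (1200, 2221, 450)
w3·Bw3 = 866579; w3·w3 = 114758; μ ≈ 866579/114758 = 7.5514

μ ≈ 7.5514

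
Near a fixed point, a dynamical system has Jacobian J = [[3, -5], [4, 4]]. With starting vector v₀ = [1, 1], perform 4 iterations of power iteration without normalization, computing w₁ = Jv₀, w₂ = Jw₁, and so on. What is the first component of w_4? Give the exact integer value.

w1 = Jv₀ = (3·1 + (-5)·1; 4·1 + 4·1) = (-2, 8)
w2 = Jw1 = (3·(-2) + (-5)·8; 4·(-2) + 4·8) = (-46, 24)
w3 = Jw2 = (-258, -88)
w4 = Jw3 = (-334, -1384)
The requested component of w4 is -334.

-334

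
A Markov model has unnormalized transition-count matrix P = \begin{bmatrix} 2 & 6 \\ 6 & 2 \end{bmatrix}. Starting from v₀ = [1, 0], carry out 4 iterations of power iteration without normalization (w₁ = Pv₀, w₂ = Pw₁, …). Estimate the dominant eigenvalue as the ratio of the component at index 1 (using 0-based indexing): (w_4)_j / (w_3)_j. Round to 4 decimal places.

w1 = Pv₀ = (2, 6)
w2 = Pw1 = (40, 24)
w3 = Pw2 = (224, 288)
w4 = Pw3 = (2176, 1920)
Ratio at component: 1920 / 288 = 6.6667

6.6667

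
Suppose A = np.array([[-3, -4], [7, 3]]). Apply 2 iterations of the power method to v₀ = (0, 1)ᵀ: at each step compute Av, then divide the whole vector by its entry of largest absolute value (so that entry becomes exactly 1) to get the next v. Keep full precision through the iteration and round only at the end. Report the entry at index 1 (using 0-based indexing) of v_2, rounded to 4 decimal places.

1.0000

Av0 = (-4.00000, 3.00000); divide by -4.00000 → v1 = (1.00000, -0.75000)
Av1 = (0.00000, 4.75000); divide by 4.75000 → v2 = (0.00000, 1.00000)
Requested entry of v2: -19/-19 = 1.0000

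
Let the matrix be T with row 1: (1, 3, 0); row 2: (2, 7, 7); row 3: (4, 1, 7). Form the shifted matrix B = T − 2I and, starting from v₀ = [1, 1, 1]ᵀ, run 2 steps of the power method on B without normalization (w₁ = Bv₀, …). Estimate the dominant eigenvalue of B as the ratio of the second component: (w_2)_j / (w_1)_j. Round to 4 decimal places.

μ ≈ 10.2857

B = T − 2I has rows (-1, 3, 0); (2, 5, 7); (4, 1, 5)
w1 = Bv₀ = ((-1)·1 + 3·1 + 0·1; 2·1 + 5·1 + 7·1; 4·1 + 1·1 + 5·1) = (2, 14, 10)
w2 = Bw1 = ((-1)·2 + 3·14 + 0·10; 2·2 + 5·14 + 7·10; 4·2 + 1·14 + 5·10) = (40, 144, 72)
Ratio: 144/14 = 10.2857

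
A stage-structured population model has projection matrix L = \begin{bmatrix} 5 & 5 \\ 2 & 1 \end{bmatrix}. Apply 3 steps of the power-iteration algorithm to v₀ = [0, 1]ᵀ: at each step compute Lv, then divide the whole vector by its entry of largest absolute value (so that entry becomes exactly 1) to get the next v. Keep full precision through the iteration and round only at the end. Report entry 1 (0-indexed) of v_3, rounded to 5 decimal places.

0.34634

Lv0 = (5.000000, 1.000000); divide by 5.000000 → v1 = (1.000000, 0.200000)
Lv1 = (6.000000, 2.200000); divide by 6.000000 → v2 = (1.000000, 0.366667)
Lv2 = (6.833333, 2.366667); divide by 6.833333 → v3 = (1.000000, 0.346341)
Requested entry of v3: 71/205 = 0.34634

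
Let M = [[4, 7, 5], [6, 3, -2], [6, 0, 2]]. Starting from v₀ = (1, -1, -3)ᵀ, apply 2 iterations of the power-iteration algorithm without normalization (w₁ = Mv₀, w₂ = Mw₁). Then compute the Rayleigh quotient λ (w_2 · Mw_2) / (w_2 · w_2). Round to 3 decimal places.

w1 = Mv₀ = (-18, 9, 0)
w2 = Mw1 = (-9, -81, -108)
Mw2 = (-1143, -81, -270)
w2·Mw2 = (-9)·(-1143) + (-81)·(-81) + (-108)·(-270) = 46008; w2·w2 = (-9)·(-9) + (-81)·(-81) + (-108)·(-108) = 18306
λ ≈ 46008/18306 = 2.513

λ ≈ 2.513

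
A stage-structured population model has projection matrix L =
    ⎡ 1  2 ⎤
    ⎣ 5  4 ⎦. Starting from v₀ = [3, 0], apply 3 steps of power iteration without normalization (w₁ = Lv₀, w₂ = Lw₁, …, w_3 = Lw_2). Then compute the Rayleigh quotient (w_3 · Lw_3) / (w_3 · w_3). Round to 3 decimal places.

5.983

w1 = Lv₀ = (1·3 + 2·0; 5·3 + 4·0) = (3, 15)
w2 = Lw1 = (1·3 + 2·15; 5·3 + 4·15) = (33, 75)
w3 = Lw2 = (183, 465)
Lw3 = (1113, 2775)
w3·Lw3 = 183·1113 + 465·2775 = 1494054; w3·w3 = 183·183 + 465·465 = 249714
λ ≈ 1494054/249714 = 5.983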